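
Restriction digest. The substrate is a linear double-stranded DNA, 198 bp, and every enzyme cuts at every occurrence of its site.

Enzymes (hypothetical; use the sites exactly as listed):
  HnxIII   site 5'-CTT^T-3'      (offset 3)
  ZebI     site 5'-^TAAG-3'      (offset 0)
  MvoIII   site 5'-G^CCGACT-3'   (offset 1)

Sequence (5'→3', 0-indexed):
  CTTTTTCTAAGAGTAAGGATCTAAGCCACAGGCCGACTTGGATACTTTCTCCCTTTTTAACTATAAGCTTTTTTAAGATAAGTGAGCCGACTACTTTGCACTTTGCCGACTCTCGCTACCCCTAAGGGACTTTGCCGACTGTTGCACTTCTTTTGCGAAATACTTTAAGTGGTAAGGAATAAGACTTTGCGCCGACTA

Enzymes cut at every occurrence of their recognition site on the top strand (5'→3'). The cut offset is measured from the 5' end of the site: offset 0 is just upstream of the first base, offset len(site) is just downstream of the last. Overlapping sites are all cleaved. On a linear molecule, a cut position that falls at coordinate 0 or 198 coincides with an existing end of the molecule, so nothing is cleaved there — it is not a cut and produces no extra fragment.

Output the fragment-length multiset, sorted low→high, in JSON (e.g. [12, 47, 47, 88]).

[2,2,3,3,4,4,5,6,7,7,7,7,7,8,8,8,8,8,10,10,11,13,15,17,18]

Scan for sites:
  HnxIII (CTTT, off=3): starts [0, 44, 52, 67, 93, 100, 129, 149, 162, 184] → cuts [3, 47, 55, 70, 96, 103, 132, 152, 165, 187]
  ZebI (TAAG, off=0): starts [7, 13, 21, 63, 73, 78, 122, 165, 172, 179] → cuts [7, 13, 21, 63, 73, 78, 122, 165, 172, 179]
  MvoIII (GCCGACT, off=1): starts [31, 85, 104, 133, 190] → cuts [32, 86, 105, 134, 191]

Pooled cuts: [3, 7, 13, 21, 32, 47, 55, 63, 70, 73, 78, 86, 96, 103, 105, 122, 132, 134, 152, 165, 172, 179, 187, 191]

Fragments:
  [0,3): 3 bp
  [3,7): 4 bp
  [7,13): 6 bp
  [13,21): 8 bp
  [21,32): 11 bp
  [32,47): 15 bp
  [47,55): 8 bp
  [55,63): 8 bp
  [63,70): 7 bp
  [70,73): 3 bp
  [73,78): 5 bp
  [78,86): 8 bp
  [86,96): 10 bp
  [96,103): 7 bp
  [103,105): 2 bp
  [105,122): 17 bp
  [122,132): 10 bp
  [132,134): 2 bp
  [134,152): 18 bp
  [152,165): 13 bp
  [165,172): 7 bp
  [172,179): 7 bp
  [179,187): 8 bp
  [187,191): 4 bp
  [191,198): 7 bp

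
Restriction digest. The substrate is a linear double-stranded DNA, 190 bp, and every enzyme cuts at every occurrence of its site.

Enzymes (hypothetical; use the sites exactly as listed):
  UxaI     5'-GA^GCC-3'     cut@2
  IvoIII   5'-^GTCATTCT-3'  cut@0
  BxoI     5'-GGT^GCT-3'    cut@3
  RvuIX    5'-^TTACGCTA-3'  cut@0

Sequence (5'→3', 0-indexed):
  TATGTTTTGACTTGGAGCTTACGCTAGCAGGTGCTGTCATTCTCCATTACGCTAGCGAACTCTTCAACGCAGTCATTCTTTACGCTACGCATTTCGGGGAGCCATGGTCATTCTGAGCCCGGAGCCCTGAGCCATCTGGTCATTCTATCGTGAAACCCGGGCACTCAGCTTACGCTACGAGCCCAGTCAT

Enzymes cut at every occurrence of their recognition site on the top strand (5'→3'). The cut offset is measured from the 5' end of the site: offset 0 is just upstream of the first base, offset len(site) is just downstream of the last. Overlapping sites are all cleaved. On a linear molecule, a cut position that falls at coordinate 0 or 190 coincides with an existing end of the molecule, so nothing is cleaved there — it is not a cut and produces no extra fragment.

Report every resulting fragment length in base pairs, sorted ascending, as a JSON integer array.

[3,6,7,7,8,8,10,10,11,11,14,18,21,25,31]

Site scan:
  UxaI (GAGCC, off=2): starts [98, 114, 121, 128, 178] → cuts [100, 116, 123, 130, 180]
  IvoIII (GTCATTCT, off=0): starts [35, 71, 106, 138] → cuts [35, 71, 106, 138]
  BxoI (GGTGCT, off=3): starts [29] → cuts [32]
  RvuIX (TTACGCTA, off=0): starts [18, 46, 79, 169] → cuts [18, 46, 79, 169]

All cut coordinates (distinct, sorted): [18, 32, 35, 46, 71, 79, 100, 106, 116, 123, 130, 138, 169, 180]

Fragment lengths:
  [0,18): 18 bp
  [18,32): 14 bp
  [32,35): 3 bp
  [35,46): 11 bp
  [46,71): 25 bp
  [71,79): 8 bp
  [79,100): 21 bp
  [100,106): 6 bp
  [106,116): 10 bp
  [116,123): 7 bp
  [123,130): 7 bp
  [130,138): 8 bp
  [138,169): 31 bp
  [169,180): 11 bp
  [180,190): 10 bp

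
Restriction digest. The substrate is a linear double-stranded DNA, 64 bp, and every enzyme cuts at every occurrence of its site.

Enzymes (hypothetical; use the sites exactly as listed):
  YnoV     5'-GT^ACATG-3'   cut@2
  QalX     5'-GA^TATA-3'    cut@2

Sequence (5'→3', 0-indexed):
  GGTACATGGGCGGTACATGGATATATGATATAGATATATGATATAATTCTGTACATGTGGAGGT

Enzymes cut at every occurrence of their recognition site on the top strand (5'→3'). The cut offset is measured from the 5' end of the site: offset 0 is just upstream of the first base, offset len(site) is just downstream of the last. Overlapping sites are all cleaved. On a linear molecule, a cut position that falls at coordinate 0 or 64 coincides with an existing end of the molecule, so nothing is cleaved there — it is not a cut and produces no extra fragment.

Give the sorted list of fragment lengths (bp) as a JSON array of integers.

Per-enzyme occurrences:
  YnoV (GTACATG, off=2): starts [1, 12, 50] → cuts [3, 14, 52]
  QalX (GATATA, off=2): starts [19, 26, 32, 39] → cuts [21, 28, 34, 41]

Pooled cuts: [3, 14, 21, 28, 34, 41, 52]

Fragment lengths:
  [0,3): 3 bp
  [3,14): 11 bp
  [14,21): 7 bp
  [21,28): 7 bp
  [28,34): 6 bp
  [34,41): 7 bp
  [41,52): 11 bp
  [52,64): 12 bp

[3,6,7,7,7,11,11,12]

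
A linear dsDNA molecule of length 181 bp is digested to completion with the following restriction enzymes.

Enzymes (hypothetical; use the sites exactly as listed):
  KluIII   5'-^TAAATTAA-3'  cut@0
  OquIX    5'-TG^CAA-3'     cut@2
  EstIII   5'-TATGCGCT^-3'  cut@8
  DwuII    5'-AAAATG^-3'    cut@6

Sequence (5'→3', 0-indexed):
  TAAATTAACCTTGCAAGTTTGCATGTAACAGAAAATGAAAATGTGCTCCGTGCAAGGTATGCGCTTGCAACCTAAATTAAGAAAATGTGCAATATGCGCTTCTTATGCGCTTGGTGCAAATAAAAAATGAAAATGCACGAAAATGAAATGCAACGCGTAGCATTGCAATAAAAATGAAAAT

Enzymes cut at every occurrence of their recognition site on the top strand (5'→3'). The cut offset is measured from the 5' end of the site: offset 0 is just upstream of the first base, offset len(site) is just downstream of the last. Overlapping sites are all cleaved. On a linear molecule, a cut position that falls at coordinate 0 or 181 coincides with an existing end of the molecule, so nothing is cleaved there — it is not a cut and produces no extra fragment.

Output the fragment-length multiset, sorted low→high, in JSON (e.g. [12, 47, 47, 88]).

[2,2,5,5,5,5,6,6,9,10,11,11,11,13,13,13,15,15,24]

Site scan:
  KluIII TAAATTAA/0: at [0, 72] ⇒ [72] (position 0 is a terminus of the linear molecule — no cut)
  OquIX TGCAA/2: at [11, 50, 65, 87, 114, 148, 163] ⇒ [13, 52, 67, 89, 116, 150, 165]
  EstIII TATGCGCT/8: at [57, 92, 103] ⇒ [65, 100, 111]
  DwuII AAAATG/6: at [31, 37, 81, 123, 129, 139, 170] ⇒ [37, 43, 87, 129, 135, 145, 176]

Pooled cuts: [13, 37, 43, 52, 65, 67, 72, 87, 89, 100, 111, 116, 129, 135, 145, 150, 165, 176]

Fragments:
  [0,13): 13 bp
  [13,37): 24 bp
  [37,43): 6 bp
  [43,52): 9 bp
  [52,65): 13 bp
  [65,67): 2 bp
  [67,72): 5 bp
  [72,87): 15 bp
  [87,89): 2 bp
  [89,100): 11 bp
  [100,111): 11 bp
  [111,116): 5 bp
  [116,129): 13 bp
  [129,135): 6 bp
  [135,145): 10 bp
  [145,150): 5 bp
  [150,165): 15 bp
  [165,176): 11 bp
  [176,181): 5 bp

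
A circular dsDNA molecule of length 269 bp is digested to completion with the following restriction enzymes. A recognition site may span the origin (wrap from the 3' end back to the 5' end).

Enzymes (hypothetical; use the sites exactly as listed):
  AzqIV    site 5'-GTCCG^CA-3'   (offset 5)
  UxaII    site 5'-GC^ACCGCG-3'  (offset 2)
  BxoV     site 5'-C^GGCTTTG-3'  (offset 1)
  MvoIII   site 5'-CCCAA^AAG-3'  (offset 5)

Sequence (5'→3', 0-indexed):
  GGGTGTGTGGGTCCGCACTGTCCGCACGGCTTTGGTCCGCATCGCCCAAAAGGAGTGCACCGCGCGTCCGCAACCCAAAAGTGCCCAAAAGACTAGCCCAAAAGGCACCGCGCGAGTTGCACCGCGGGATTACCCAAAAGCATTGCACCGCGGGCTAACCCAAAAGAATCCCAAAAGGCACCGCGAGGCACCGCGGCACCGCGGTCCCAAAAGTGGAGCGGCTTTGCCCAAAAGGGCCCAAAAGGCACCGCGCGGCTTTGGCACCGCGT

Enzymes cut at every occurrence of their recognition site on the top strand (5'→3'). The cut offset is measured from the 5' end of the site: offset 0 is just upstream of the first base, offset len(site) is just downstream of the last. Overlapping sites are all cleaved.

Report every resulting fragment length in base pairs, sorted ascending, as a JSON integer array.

[3,5,5,5,7,8,8,9,9,9,9,9,10,10,10,10,11,12,12,12,13,13,14,17,17,22]

Scan for sites:
  AzqIV GTCCGCA/5: at [10, 19, 34, 65] ⇒ [15, 24, 39, 70]
  UxaII GCACCGCG/2: at [56, 104, 118, 144, 177, 187, 195, 244, 260] ⇒ [58, 106, 120, 146, 179, 189, 197, 246, 262]
  BxoV CGGCTTTG/1: at [26, 218, 252] ⇒ [27, 219, 253]
  MvoIII CCCAAAAG/5: at [44, 73, 83, 96, 132, 158, 169, 205, 226, 236] ⇒ [49, 78, 88, 101, 137, 163, 174, 210, 231, 241]

Pooled cuts: [15, 24, 27, 39, 49, 58, 70, 78, 88, 101, 106, 120, 137, 146, 163, 174, 179, 189, 197, 210, 219, 231, 241, 246, 253, 262]

Fragments:
  15→24: 9 bp
  24→27: 3 bp
  27→39: 12 bp
  39→49: 10 bp
  49→58: 9 bp
  58→70: 12 bp
  70→78: 8 bp
  78→88: 10 bp
  88→101: 13 bp
  101→106: 5 bp
  106→120: 14 bp
  120→137: 17 bp
  137→146: 9 bp
  146→163: 17 bp
  163→174: 11 bp
  174→179: 5 bp
  179→189: 10 bp
  189→197: 8 bp
  197→210: 13 bp
  210→219: 9 bp
  219→231: 12 bp
  231→241: 10 bp
  241→246: 5 bp
  246→253: 7 bp
  253→262: 9 bp
  262→15 (wrap): 269-262+15 = 22 bp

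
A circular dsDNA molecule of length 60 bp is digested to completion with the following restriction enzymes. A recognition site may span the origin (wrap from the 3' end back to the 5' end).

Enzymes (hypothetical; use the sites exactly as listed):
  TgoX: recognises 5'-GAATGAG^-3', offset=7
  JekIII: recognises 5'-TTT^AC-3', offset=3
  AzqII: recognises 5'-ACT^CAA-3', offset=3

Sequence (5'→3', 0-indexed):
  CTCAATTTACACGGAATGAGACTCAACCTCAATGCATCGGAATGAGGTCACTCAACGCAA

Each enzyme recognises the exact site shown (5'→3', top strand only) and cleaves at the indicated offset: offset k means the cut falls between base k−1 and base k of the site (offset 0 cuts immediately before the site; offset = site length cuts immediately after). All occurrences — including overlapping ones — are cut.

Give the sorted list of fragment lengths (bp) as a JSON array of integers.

[3,6,6,10,12,23]

Per-enzyme occurrences:
  TgoX (GAATGAG, off=7): starts [13, 39] → cuts [20, 46]
  JekIII (TTTAC, off=3): starts [5] → cuts [8]
  AzqII (ACTCAA, off=3): starts [20, 49, 59] → cuts [2, 23, 52]

All cut coordinates (distinct, sorted): [2, 8, 20, 23, 46, 52]

Fragment lengths:
  2→8: 6 bp
  8→20: 12 bp
  20→23: 3 bp
  23→46: 23 bp
  46→52: 6 bp
  52→2 (wrap): 60-52+2 = 10 bp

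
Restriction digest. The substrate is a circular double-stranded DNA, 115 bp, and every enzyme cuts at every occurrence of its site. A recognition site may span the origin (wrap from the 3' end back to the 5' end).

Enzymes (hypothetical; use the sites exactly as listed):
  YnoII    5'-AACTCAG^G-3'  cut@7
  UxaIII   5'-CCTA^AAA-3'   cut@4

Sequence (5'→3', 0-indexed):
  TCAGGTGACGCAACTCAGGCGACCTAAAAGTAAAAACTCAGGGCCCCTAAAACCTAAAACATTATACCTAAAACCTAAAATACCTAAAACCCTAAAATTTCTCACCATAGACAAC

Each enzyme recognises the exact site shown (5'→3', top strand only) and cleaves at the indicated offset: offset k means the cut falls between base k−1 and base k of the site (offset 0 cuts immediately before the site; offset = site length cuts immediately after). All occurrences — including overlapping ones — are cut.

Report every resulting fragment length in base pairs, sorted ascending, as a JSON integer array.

[7,7,8,8,8,9,14,14,15,25]

Site scan:
  YnoII AACTCAGG/7: at [11, 34, 112] ⇒ [4, 18, 41]
  UxaIII CCTAAAA/4: at [22, 45, 52, 66, 73, 82, 90] ⇒ [26, 49, 56, 70, 77, 86, 94]

All cut coordinates (distinct, sorted): [4, 18, 26, 41, 49, 56, 70, 77, 86, 94]

Fragments:
  4→18: 14 bp
  18→26: 8 bp
  26→41: 15 bp
  41→49: 8 bp
  49→56: 7 bp
  56→70: 14 bp
  70→77: 7 bp
  77→86: 9 bp
  86→94: 8 bp
  94→4 (wrap): 115-94+4 = 25 bp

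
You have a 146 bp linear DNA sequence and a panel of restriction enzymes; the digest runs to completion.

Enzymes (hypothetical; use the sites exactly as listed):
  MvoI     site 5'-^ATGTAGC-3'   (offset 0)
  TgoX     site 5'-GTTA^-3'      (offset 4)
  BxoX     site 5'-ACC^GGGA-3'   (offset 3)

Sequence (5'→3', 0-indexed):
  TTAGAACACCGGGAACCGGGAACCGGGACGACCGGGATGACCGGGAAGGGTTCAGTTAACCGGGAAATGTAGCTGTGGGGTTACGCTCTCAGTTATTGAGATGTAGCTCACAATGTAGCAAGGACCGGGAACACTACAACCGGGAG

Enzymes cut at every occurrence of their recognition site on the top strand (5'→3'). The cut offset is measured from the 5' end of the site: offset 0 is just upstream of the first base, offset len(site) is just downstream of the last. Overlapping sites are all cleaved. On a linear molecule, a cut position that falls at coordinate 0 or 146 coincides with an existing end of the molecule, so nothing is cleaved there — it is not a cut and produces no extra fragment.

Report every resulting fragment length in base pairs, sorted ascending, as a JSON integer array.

Scan for sites:
  MvoI (ATGTAGC, off=0): starts [66, 100, 112] → cuts [66, 100, 112]
  TgoX (GTTA, off=4): starts [54, 79, 91] → cuts [58, 83, 95]
  BxoX (ACCGGGA, off=3): starts [7, 14, 21, 30, 39, 58, 123, 138] → cuts [10, 17, 24, 33, 42, 61, 126, 141]

Pooled cuts: [10, 17, 24, 33, 42, 58, 61, 66, 83, 95, 100, 112, 126, 141]

Fragments:
  [0,10): 10 bp
  [10,17): 7 bp
  [17,24): 7 bp
  [24,33): 9 bp
  [33,42): 9 bp
  [42,58): 16 bp
  [58,61): 3 bp
  [61,66): 5 bp
  [66,83): 17 bp
  [83,95): 12 bp
  [95,100): 5 bp
  [100,112): 12 bp
  [112,126): 14 bp
  [126,141): 15 bp
  [141,146): 5 bp

[3,5,5,5,7,7,9,9,10,12,12,14,15,16,17]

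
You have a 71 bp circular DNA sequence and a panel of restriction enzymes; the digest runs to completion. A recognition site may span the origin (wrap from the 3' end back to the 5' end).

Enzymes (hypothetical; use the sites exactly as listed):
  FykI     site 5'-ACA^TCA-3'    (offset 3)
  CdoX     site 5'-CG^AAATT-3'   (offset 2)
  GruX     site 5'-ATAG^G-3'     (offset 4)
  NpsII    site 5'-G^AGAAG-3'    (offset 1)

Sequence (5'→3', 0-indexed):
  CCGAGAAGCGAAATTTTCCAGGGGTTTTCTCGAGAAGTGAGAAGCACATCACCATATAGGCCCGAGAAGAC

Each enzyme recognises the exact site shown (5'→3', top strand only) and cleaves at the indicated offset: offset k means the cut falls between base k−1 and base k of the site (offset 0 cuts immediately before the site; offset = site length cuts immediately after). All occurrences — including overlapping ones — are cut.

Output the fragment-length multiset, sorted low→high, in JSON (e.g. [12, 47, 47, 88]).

[5,7,7,9,10,11,22]

Site scan:
  FykI (ACATCA, off=3): starts [45] → cuts [48]
  CdoX (CGAAATT, off=2): starts [8] → cuts [10]
  GruX (ATAGG, off=4): starts [55] → cuts [59]
  NpsII (GAGAAG, off=1): starts [2, 31, 38, 63] → cuts [3, 32, 39, 64]

All cut coordinates (distinct, sorted): [3, 10, 32, 39, 48, 59, 64]

Fragments:
  3→10: 7 bp
  10→32: 22 bp
  32→39: 7 bp
  39→48: 9 bp
  48→59: 11 bp
  59→64: 5 bp
  64→3 (wrap): 71-64+3 = 10 bp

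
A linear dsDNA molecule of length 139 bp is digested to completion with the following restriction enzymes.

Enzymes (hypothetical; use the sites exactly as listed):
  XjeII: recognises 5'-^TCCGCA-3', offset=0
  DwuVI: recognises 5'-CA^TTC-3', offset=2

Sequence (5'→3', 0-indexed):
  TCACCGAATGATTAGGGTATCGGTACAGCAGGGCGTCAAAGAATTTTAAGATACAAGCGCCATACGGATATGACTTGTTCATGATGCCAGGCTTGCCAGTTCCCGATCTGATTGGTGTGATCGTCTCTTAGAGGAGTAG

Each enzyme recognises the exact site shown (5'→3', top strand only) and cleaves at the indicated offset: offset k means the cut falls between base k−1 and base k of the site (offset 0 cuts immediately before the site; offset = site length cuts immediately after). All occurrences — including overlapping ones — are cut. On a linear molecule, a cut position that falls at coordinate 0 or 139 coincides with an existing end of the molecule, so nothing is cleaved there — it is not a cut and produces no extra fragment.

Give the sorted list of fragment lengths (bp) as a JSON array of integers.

[139]

Per-enzyme occurrences:
  XjeII (TCCGCA, off=0): no sites
  DwuVI (CATTC, off=2): no sites

Pooled cuts: ∅

Fragment lengths:
  no cuts → one linear fragment of 139 bp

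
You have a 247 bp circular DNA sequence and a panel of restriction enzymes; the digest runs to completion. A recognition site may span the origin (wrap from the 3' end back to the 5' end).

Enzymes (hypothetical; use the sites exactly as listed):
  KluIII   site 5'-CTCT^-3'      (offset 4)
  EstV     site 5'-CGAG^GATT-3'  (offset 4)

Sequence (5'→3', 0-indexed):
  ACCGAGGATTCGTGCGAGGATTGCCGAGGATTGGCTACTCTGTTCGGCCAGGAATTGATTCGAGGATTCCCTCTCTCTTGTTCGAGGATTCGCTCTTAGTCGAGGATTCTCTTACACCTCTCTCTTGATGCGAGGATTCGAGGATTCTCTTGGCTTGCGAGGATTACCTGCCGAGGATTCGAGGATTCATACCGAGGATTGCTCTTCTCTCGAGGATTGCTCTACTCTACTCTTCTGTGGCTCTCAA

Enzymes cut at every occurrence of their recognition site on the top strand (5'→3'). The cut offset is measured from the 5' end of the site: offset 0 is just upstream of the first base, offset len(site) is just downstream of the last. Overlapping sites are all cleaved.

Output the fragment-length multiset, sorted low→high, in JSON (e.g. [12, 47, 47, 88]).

[2,2,2,2,4,5,5,5,8,8,8,8,8,8,9,9,9,9,9,10,10,10,11,11,12,13,13,14,23]

Site scan:
  KluIII CTCT/4: at [37, 70, 72, 74, 92, 108, 117, 119, 121, 146, 201, 206, 219, 224, 229, 240] ⇒ [41, 74, 76, 78, 96, 112, 121, 123, 125, 150, 205, 210, 223, 228, 233, 244]
  EstV CGAGGATT/4: at [2, 14, 24, 60, 82, 100, 130, 138, 157, 171, 179, 192, 210] ⇒ [6, 18, 28, 64, 86, 104, 134, 142, 161, 175, 183, 196, 214]

Pooled cuts: [6, 18, 28, 41, 64, 74, 76, 78, 86, 96, 104, 112, 121, 123, 125, 134, 142, 150, 161, 175, 183, 196, 205, 210, 214, 223, 228, 233, 244]

Fragments:
  6→18: 12 bp
  18→28: 10 bp
  28→41: 13 bp
  41→64: 23 bp
  64→74: 10 bp
  74→76: 2 bp
  76→78: 2 bp
  78→86: 8 bp
  86→96: 10 bp
  96→104: 8 bp
  104→112: 8 bp
  112→121: 9 bp
  121→123: 2 bp
  123→125: 2 bp
  125→134: 9 bp
  134→142: 8 bp
  142→150: 8 bp
  150→161: 11 bp
  161→175: 14 bp
  175→183: 8 bp
  183→196: 13 bp
  196→205: 9 bp
  205→210: 5 bp
  210→214: 4 bp
  214→223: 9 bp
  223→228: 5 bp
  228→233: 5 bp
  233→244: 11 bp
  244→6 (wrap): 247-244+6 = 9 bp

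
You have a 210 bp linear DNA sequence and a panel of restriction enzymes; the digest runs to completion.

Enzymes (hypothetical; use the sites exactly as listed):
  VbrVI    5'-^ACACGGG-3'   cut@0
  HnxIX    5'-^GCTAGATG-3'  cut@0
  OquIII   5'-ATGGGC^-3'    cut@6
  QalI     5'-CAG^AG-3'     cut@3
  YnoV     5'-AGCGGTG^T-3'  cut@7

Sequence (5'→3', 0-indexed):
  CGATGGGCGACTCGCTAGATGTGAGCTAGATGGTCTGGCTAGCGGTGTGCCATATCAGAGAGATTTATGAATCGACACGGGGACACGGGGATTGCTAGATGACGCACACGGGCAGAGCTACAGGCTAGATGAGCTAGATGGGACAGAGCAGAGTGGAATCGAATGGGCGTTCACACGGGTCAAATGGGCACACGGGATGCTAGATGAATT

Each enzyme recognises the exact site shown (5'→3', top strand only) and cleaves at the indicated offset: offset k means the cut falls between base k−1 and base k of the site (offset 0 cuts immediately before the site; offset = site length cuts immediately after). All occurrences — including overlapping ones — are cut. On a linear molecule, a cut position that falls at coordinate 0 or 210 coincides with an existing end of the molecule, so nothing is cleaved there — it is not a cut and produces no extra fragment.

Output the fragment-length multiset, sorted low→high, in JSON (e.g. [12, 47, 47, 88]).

[4,5,5,8,8,8,9,9,10,11,11,11,12,12,14,16,17,17,23]

Scan for sites:
  VbrVI ACACGGG/0: at [74, 82, 105, 172, 189] ⇒ [74, 82, 105, 172, 189]
  HnxIX GCTAGATG/0: at [13, 24, 93, 123, 132, 198] ⇒ [13, 24, 93, 123, 132, 198]
  OquIII ATGGGC/6: at [2, 162, 183] ⇒ [8, 168, 189]
  QalI CAGAG/3: at [55, 112, 143, 148] ⇒ [58, 115, 146, 151]
  YnoV AGCGGTGT/7: at [40] ⇒ [47]

All cut coordinates (distinct, sorted): [8, 13, 24, 47, 58, 74, 82, 93, 105, 115, 123, 132, 146, 151, 168, 172, 189, 198]

Fragments:
  [0,8): 8 bp
  [8,13): 5 bp
  [13,24): 11 bp
  [24,47): 23 bp
  [47,58): 11 bp
  [58,74): 16 bp
  [74,82): 8 bp
  [82,93): 11 bp
  [93,105): 12 bp
  [105,115): 10 bp
  [115,123): 8 bp
  [123,132): 9 bp
  [132,146): 14 bp
  [146,151): 5 bp
  [151,168): 17 bp
  [168,172): 4 bp
  [172,189): 17 bp
  [189,198): 9 bp
  [198,210): 12 bp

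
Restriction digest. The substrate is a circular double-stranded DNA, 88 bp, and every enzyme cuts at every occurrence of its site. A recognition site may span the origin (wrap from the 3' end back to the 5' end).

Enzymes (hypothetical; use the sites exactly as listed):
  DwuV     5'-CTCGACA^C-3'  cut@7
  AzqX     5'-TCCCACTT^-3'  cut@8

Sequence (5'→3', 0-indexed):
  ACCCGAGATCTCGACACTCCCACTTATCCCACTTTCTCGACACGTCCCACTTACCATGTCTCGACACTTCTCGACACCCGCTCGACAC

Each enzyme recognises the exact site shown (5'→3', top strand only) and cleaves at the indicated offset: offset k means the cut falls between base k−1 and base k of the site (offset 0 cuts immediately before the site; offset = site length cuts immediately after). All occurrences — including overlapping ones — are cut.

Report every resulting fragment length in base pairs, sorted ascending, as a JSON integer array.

Site scan:
  DwuV CTCGACAC/7: at [9, 35, 59, 69, 80] ⇒ [16, 42, 66, 76, 87]
  AzqX TCCCACTT/8: at [17, 26, 44] ⇒ [25, 34, 52]

All cut coordinates (distinct, sorted): [16, 25, 34, 42, 52, 66, 76, 87]

Fragment lengths:
  16→25: 9 bp
  25→34: 9 bp
  34→42: 8 bp
  42→52: 10 bp
  52→66: 14 bp
  66→76: 10 bp
  76→87: 11 bp
  87→16 (wrap): 88-87+16 = 17 bp

[8,9,9,10,10,11,14,17]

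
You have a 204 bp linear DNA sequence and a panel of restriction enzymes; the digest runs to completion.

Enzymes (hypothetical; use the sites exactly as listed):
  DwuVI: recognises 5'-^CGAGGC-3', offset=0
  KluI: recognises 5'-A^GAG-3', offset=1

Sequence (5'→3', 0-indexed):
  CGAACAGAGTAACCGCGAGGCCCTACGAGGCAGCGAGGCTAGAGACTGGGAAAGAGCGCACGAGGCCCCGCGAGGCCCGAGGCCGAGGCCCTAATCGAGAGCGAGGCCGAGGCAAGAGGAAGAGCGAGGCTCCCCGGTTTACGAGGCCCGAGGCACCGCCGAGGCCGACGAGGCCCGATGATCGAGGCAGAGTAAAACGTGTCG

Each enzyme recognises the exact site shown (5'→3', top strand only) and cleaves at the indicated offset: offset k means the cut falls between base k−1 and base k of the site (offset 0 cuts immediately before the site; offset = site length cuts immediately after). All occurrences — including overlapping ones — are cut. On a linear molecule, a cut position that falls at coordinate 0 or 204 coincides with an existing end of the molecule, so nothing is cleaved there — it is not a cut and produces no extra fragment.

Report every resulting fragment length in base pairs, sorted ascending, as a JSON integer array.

Per-enzyme occurrences:
  DwuVI CGAGGC/0: at [15, 25, 33, 60, 70, 77, 83, 101, 107, 124, 141, 148, 159, 168, 182] ⇒ [15, 25, 33, 60, 70, 77, 83, 101, 107, 124, 141, 148, 159, 168, 182]
  KluI AGAG/1: at [5, 40, 52, 97, 114, 120, 188] ⇒ [6, 41, 53, 98, 115, 121, 189]

Pooled cuts: [6, 15, 25, 33, 41, 53, 60, 70, 77, 83, 98, 101, 107, 115, 121, 124, 141, 148, 159, 168, 182, 189]

Fragment lengths:
  [0,6): 6 bp
  [6,15): 9 bp
  [15,25): 10 bp
  [25,33): 8 bp
  [33,41): 8 bp
  [41,53): 12 bp
  [53,60): 7 bp
  [60,70): 10 bp
  [70,77): 7 bp
  [77,83): 6 bp
  [83,98): 15 bp
  [98,101): 3 bp
  [101,107): 6 bp
  [107,115): 8 bp
  [115,121): 6 bp
  [121,124): 3 bp
  [124,141): 17 bp
  [141,148): 7 bp
  [148,159): 11 bp
  [159,168): 9 bp
  [168,182): 14 bp
  [182,189): 7 bp
  [189,204): 15 bp

[3,3,6,6,6,6,7,7,7,7,8,8,8,9,9,10,10,11,12,14,15,15,17]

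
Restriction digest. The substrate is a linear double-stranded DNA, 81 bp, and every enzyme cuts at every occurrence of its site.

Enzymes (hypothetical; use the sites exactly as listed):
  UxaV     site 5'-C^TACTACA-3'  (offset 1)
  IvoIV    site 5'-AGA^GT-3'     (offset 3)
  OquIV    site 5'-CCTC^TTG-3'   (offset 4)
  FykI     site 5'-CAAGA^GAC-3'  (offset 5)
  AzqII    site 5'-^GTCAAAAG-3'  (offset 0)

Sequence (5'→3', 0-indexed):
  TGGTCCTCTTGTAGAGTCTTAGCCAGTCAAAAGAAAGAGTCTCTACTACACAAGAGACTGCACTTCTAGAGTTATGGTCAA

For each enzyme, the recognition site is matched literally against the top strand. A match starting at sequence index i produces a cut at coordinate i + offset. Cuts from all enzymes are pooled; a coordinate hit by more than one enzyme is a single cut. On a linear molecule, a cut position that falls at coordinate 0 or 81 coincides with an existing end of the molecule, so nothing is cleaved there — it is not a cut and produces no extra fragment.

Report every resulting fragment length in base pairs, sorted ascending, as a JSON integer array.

Per-enzyme occurrences:
  UxaV (CTACTACA, off=1): starts [42] → cuts [43]
  IvoIV (AGAGT, off=3): starts [12, 35, 67] → cuts [15, 38, 70]
  OquIV (CCTCTTG, off=4): starts [4] → cuts [8]
  FykI (CAAGAGAC, off=5): starts [50] → cuts [55]
  AzqII (GTCAAAAG, off=0): starts [25] → cuts [25]

All cut coordinates (distinct, sorted): [8, 15, 25, 38, 43, 55, 70]

Fragments:
  [0,8): 8 bp
  [8,15): 7 bp
  [15,25): 10 bp
  [25,38): 13 bp
  [38,43): 5 bp
  [43,55): 12 bp
  [55,70): 15 bp
  [70,81): 11 bp

[5,7,8,10,11,12,13,15]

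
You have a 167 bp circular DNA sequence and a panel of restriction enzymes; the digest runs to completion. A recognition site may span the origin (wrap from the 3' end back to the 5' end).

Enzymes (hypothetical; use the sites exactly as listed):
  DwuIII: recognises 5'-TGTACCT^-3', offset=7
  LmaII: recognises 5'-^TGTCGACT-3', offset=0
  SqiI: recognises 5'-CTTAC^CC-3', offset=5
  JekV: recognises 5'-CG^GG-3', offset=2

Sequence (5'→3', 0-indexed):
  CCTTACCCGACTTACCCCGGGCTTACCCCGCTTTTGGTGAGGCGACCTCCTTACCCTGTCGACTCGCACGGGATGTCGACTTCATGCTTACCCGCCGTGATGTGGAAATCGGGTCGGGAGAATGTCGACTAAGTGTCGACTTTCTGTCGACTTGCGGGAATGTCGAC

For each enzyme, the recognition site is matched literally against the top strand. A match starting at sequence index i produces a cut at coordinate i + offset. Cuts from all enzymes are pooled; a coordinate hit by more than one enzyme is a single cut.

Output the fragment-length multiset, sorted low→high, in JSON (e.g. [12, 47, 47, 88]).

Site scan:
  DwuIII (TGTACCT, off=7): no sites
  LmaII (TGTCGACT, off=0): starts [56, 73, 122, 133, 144] → cuts [56, 73, 122, 133, 144]
  SqiI (CTTACCC, off=5): starts [1, 10, 21, 49, 86] → cuts [6, 15, 26, 54, 91]
  JekV (CGGG, off=2): starts [17, 68, 109, 114, 154] → cuts [19, 70, 111, 116, 156]

Pooled cuts: [6, 15, 19, 26, 54, 56, 70, 73, 91, 111, 116, 122, 133, 144, 156]

Fragments:
  6→15: 9 bp
  15→19: 4 bp
  19→26: 7 bp
  26→54: 28 bp
  54→56: 2 bp
  56→70: 14 bp
  70→73: 3 bp
  73→91: 18 bp
  91→111: 20 bp
  111→116: 5 bp
  116→122: 6 bp
  122→133: 11 bp
  133→144: 11 bp
  144→156: 12 bp
  156→6 (wrap): 167-156+6 = 17 bp

[2,3,4,5,6,7,9,11,11,12,14,17,18,20,28]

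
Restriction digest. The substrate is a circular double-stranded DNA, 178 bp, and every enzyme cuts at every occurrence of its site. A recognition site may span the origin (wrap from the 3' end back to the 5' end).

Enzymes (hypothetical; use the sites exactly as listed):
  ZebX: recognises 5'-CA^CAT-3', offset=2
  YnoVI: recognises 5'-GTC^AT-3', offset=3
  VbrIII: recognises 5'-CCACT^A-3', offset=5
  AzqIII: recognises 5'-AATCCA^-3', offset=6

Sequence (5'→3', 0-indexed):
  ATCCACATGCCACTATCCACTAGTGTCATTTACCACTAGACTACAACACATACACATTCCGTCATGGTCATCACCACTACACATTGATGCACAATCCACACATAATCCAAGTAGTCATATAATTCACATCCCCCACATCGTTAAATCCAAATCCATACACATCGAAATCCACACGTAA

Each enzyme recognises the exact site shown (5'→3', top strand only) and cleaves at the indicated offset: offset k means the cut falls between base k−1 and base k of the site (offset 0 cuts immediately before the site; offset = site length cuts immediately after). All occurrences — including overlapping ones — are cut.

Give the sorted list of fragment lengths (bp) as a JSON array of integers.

Site scan:
  ZebX (CACAT, off=2): starts [3, 46, 52, 79, 98, 124, 133, 157] → cuts [5, 48, 54, 81, 100, 126, 135, 159]
  YnoVI (GTCAT, off=3): starts [24, 60, 66, 113] → cuts [27, 63, 69, 116]
  VbrIII (CCACTA, off=5): starts [9, 16, 32, 73] → cuts [14, 21, 37, 78]
  AzqIII (AATCCA, off=6): starts [92, 103, 143, 149, 165, 177] → cuts [5, 98, 109, 149, 155, 171]

Pooled cuts: [5, 14, 21, 27, 37, 48, 54, 63, 69, 78, 81, 98, 100, 109, 116, 126, 135, 149, 155, 159, 171]

Fragment lengths:
  5→14: 9 bp
  14→21: 7 bp
  21→27: 6 bp
  27→37: 10 bp
  37→48: 11 bp
  48→54: 6 bp
  54→63: 9 bp
  63→69: 6 bp
  69→78: 9 bp
  78→81: 3 bp
  81→98: 17 bp
  98→100: 2 bp
  100→109: 9 bp
  109→116: 7 bp
  116→126: 10 bp
  126→135: 9 bp
  135→149: 14 bp
  149→155: 6 bp
  155→159: 4 bp
  159→171: 12 bp
  171→5 (wrap): 178-171+5 = 12 bp

[2,3,4,6,6,6,6,7,7,9,9,9,9,9,10,10,11,12,12,14,17]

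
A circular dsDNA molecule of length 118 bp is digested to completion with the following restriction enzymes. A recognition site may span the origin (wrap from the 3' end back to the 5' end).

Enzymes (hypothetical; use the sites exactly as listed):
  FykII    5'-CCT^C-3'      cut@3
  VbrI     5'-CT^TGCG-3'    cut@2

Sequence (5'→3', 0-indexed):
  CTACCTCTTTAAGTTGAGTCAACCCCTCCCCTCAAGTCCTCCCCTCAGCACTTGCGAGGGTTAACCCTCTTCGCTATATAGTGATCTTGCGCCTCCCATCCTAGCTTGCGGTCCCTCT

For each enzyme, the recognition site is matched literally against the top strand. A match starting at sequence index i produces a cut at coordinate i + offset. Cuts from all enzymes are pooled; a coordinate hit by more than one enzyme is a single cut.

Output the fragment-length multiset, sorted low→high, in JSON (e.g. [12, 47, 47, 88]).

[5,5,7,7,8,8,10,12,16,19,21]

Scan for sites:
  FykII (CCTC, off=3): starts [3, 24, 29, 37, 42, 65, 91, 113] → cuts [6, 27, 32, 40, 45, 68, 94, 116]
  VbrI (CTTGCG, off=2): starts [50, 85, 104] → cuts [52, 87, 106]

Pooled cuts: [6, 27, 32, 40, 45, 52, 68, 87, 94, 106, 116]

Fragments:
  6→27: 21 bp
  27→32: 5 bp
  32→40: 8 bp
  40→45: 5 bp
  45→52: 7 bp
  52→68: 16 bp
  68→87: 19 bp
  87→94: 7 bp
  94→106: 12 bp
  106→116: 10 bp
  116→6 (wrap): 118-116+6 = 8 bp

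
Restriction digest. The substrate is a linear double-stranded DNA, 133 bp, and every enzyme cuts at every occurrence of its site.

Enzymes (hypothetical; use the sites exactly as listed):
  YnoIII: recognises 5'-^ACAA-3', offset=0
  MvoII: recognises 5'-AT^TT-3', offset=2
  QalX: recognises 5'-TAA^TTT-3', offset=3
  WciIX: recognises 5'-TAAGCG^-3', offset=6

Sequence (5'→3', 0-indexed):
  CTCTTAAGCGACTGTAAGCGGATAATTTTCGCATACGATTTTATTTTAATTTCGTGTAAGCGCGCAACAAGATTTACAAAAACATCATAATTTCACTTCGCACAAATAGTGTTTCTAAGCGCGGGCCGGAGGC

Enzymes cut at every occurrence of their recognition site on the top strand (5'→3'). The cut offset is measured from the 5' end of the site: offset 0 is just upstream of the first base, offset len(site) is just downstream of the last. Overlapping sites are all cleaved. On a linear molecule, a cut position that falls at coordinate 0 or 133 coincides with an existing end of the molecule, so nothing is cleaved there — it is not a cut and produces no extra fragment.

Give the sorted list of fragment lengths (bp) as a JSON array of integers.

Site scan:
  YnoIII ACAA/0: at [66, 75, 101] ⇒ [66, 75, 101]
  MvoII ATTT/2: at [24, 37, 42, 48, 71, 89] ⇒ [26, 39, 44, 50, 73, 91]
  QalX TAATTT/3: at [22, 46, 87] ⇒ [25, 49, 90]
  WciIX TAAGCG/6: at [4, 14, 56, 115] ⇒ [10, 20, 62, 121]

Pooled cuts: [10, 20, 25, 26, 39, 44, 49, 50, 62, 66, 73, 75, 90, 91, 101, 121]

Fragments:
  [0,10): 10 bp
  [10,20): 10 bp
  [20,25): 5 bp
  [25,26): 1 bp
  [26,39): 13 bp
  [39,44): 5 bp
  [44,49): 5 bp
  [49,50): 1 bp
  [50,62): 12 bp
  [62,66): 4 bp
  [66,73): 7 bp
  [73,75): 2 bp
  [75,90): 15 bp
  [90,91): 1 bp
  [91,101): 10 bp
  [101,121): 20 bp
  [121,133): 12 bp

[1,1,1,2,4,5,5,5,7,10,10,10,12,12,13,15,20]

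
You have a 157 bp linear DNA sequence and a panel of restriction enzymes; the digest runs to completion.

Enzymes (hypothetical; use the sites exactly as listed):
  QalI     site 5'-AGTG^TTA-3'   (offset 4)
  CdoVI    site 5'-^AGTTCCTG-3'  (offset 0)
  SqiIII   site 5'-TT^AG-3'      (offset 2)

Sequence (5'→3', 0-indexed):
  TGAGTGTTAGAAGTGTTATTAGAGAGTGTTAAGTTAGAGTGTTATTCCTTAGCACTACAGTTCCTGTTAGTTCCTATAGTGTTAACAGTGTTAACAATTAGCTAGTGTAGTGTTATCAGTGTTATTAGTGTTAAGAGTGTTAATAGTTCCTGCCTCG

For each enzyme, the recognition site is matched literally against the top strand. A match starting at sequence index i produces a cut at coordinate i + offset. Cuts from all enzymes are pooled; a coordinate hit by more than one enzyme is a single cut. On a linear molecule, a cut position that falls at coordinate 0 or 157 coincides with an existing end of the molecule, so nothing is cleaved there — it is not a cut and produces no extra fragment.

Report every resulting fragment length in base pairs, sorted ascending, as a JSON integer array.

[2,4,5,5,5,6,6,7,7,8,8,9,9,9,9,9,10,13,13,13]

Scan for sites:
  QalI (AGTGTTA, off=4): starts [2, 11, 24, 37, 77, 86, 108, 117, 126, 135] → cuts [6, 15, 28, 41, 81, 90, 112, 121, 130, 139]
  CdoVI (AGTTCCTG, off=0): starts [58, 144] → cuts [58, 144]
  SqiIII (TTAG, off=2): starts [6, 18, 33, 48, 66, 97, 124] → cuts [8, 20, 35, 50, 68, 99, 126]

Pooled cuts: [6, 8, 15, 20, 28, 35, 41, 50, 58, 68, 81, 90, 99, 112, 121, 126, 130, 139, 144]

Fragments:
  [0,6): 6 bp
  [6,8): 2 bp
  [8,15): 7 bp
  [15,20): 5 bp
  [20,28): 8 bp
  [28,35): 7 bp
  [35,41): 6 bp
  [41,50): 9 bp
  [50,58): 8 bp
  [58,68): 10 bp
  [68,81): 13 bp
  [81,90): 9 bp
  [90,99): 9 bp
  [99,112): 13 bp
  [112,121): 9 bp
  [121,126): 5 bp
  [126,130): 4 bp
  [130,139): 9 bp
  [139,144): 5 bp
  [144,157): 13 bp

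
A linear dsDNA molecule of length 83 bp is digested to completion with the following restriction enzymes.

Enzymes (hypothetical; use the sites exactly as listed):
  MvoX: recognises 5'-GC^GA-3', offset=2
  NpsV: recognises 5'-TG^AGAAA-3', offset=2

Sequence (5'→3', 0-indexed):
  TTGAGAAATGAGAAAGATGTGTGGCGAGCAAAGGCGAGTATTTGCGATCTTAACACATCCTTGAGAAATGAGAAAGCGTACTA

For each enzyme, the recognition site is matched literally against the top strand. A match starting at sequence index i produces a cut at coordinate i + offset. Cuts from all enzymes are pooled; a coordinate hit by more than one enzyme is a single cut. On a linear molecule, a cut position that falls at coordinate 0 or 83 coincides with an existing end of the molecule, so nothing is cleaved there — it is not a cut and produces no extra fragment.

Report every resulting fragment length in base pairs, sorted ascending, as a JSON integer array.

[3,7,7,10,10,13,15,18]

Per-enzyme occurrences:
  MvoX (GCGA, off=2): starts [23, 33, 43] → cuts [25, 35, 45]
  NpsV (TGAGAAA, off=2): starts [1, 8, 61, 68] → cuts [3, 10, 63, 70]

Pooled cuts: [3, 10, 25, 35, 45, 63, 70]

Fragments:
  [0,3): 3 bp
  [3,10): 7 bp
  [10,25): 15 bp
  [25,35): 10 bp
  [35,45): 10 bp
  [45,63): 18 bp
  [63,70): 7 bp
  [70,83): 13 bp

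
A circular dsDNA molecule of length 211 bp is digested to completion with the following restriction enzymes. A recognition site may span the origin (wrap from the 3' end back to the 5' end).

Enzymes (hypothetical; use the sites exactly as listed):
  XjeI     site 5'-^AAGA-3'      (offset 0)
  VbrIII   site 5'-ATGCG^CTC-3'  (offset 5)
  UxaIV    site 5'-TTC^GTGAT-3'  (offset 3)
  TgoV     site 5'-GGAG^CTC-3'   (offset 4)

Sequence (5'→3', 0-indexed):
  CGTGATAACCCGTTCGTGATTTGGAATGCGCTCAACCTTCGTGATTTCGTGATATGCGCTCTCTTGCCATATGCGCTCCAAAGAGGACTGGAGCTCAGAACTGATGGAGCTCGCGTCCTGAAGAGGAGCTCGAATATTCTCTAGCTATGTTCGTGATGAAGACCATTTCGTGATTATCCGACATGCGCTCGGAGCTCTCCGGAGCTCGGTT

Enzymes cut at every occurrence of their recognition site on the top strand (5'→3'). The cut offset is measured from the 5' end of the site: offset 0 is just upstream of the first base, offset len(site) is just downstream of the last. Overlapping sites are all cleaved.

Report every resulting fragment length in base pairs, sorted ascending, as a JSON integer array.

[5,6,7,8,8,8,10,10,10,11,11,13,14,15,16,17,18,24]

Per-enzyme occurrences:
  XjeI (AAGA, off=0): starts [80, 120, 158] → cuts [80, 120, 158]
  VbrIII (ATGCGCTC, off=5): starts [25, 53, 70, 182] → cuts [30, 58, 75, 187]
  UxaIV (TTCGTGAT, off=3): starts [12, 37, 45, 149, 166, 209] → cuts [1, 15, 40, 48, 152, 169]
  TgoV (GGAGCTC, off=4): starts [89, 105, 124, 190, 200] → cuts [93, 109, 128, 194, 204]

Pooled cuts: [1, 15, 30, 40, 48, 58, 75, 80, 93, 109, 120, 128, 152, 158, 169, 187, 194, 204]

Fragment lengths:
  1→15: 14 bp
  15→30: 15 bp
  30→40: 10 bp
  40→48: 8 bp
  48→58: 10 bp
  58→75: 17 bp
  75→80: 5 bp
  80→93: 13 bp
  93→109: 16 bp
  109→120: 11 bp
  120→128: 8 bp
  128→152: 24 bp
  152→158: 6 bp
  158→169: 11 bp
  169→187: 18 bp
  187→194: 7 bp
  194→204: 10 bp
  204→1 (wrap): 211-204+1 = 8 bp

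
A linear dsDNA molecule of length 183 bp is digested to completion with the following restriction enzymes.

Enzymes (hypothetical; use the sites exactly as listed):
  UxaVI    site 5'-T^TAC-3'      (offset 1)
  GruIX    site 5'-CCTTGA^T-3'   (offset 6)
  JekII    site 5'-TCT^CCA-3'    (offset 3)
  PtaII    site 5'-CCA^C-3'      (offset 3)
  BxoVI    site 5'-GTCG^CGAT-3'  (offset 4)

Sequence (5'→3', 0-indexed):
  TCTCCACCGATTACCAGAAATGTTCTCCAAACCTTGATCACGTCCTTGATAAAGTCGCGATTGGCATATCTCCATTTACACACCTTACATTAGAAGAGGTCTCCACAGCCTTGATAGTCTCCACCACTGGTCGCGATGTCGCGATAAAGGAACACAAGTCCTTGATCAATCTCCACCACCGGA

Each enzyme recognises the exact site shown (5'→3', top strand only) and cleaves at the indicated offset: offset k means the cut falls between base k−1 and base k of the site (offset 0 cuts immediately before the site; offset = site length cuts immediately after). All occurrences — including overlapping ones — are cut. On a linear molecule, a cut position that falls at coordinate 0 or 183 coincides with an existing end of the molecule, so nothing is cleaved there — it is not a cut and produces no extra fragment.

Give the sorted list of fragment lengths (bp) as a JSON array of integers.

Per-enzyme occurrences:
  UxaVI TTAC/1: at [10, 75, 84] ⇒ [11, 76, 85]
  GruIX CCTTGAT/6: at [31, 43, 108, 159] ⇒ [37, 49, 114, 165]
  JekII TCTCCA/3: at [0, 23, 68, 99, 117, 169] ⇒ [3, 26, 71, 102, 120, 172]
  PtaII CCAC/3: at [3, 102, 120, 123, 172, 175] ⇒ [6, 105, 123, 126, 175, 178]
  BxoVI GTCGCGAT/4: at [53, 129, 137] ⇒ [57, 133, 141]

Pooled cuts: [3, 6, 11, 26, 37, 49, 57, 71, 76, 85, 102, 105, 114, 120, 123, 126, 133, 141, 165, 172, 175, 178]

Fragments:
  [0,3): 3 bp
  [3,6): 3 bp
  [6,11): 5 bp
  [11,26): 15 bp
  [26,37): 11 bp
  [37,49): 12 bp
  [49,57): 8 bp
  [57,71): 14 bp
  [71,76): 5 bp
  [76,85): 9 bp
  [85,102): 17 bp
  [102,105): 3 bp
  [105,114): 9 bp
  [114,120): 6 bp
  [120,123): 3 bp
  [123,126): 3 bp
  [126,133): 7 bp
  [133,141): 8 bp
  [141,165): 24 bp
  [165,172): 7 bp
  [172,175): 3 bp
  [175,178): 3 bp
  [178,183): 5 bp

[3,3,3,3,3,3,3,5,5,5,6,7,7,8,8,9,9,11,12,14,15,17,24]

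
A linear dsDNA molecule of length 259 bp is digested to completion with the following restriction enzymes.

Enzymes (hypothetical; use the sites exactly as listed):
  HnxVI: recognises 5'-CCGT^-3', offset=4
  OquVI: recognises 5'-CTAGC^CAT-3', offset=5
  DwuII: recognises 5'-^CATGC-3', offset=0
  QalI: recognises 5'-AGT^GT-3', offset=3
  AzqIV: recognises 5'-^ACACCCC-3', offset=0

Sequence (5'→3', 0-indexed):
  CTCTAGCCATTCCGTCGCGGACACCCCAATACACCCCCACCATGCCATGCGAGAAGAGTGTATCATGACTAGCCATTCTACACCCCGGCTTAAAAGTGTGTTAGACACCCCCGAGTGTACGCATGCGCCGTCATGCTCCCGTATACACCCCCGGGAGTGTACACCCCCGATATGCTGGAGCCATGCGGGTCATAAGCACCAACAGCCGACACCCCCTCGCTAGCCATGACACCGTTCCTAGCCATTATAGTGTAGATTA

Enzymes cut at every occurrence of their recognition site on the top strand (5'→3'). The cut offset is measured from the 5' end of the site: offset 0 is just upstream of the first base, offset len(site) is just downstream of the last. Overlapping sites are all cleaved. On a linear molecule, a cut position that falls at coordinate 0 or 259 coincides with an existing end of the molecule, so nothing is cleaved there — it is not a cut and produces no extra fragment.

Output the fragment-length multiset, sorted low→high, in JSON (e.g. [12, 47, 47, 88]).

[2,2,5,5,5,6,7,7,7,8,8,9,10,10,10,11,11,12,14,14,14,16,18,21,27]

Site scan:
  HnxVI (CCGT, off=4): starts [11, 127, 138, 231] → cuts [15, 131, 142, 235]
  OquVI (CTAGCCAT, off=5): starts [2, 68, 219, 237] → cuts [7, 73, 224, 242]
  DwuII (CATGC, off=0): starts [40, 45, 121, 131, 181] → cuts [40, 45, 121, 131, 181]
  QalI (AGTGT, off=3): starts [56, 94, 113, 155, 248] → cuts [59, 97, 116, 158, 251]
  AzqIV (ACACCCC, off=0): starts [20, 30, 79, 104, 144, 160, 208] → cuts [20, 30, 79, 104, 144, 160, 208]

Pooled cuts: [7, 15, 20, 30, 40, 45, 59, 73, 79, 97, 104, 116, 121, 131, 142, 144, 158, 160, 181, 208, 224, 235, 242, 251]

Fragments:
  [0,7): 7 bp
  [7,15): 8 bp
  [15,20): 5 bp
  [20,30): 10 bp
  [30,40): 10 bp
  [40,45): 5 bp
  [45,59): 14 bp
  [59,73): 14 bp
  [73,79): 6 bp
  [79,97): 18 bp
  [97,104): 7 bp
  [104,116): 12 bp
  [116,121): 5 bp
  [121,131): 10 bp
  [131,142): 11 bp
  [142,144): 2 bp
  [144,158): 14 bp
  [158,160): 2 bp
  [160,181): 21 bp
  [181,208): 27 bp
  [208,224): 16 bp
  [224,235): 11 bp
  [235,242): 7 bp
  [242,251): 9 bp
  [251,259): 8 bp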